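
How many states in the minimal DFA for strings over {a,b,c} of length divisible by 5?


Track length mod 5: states 0..4, accept at 0
Minimal DFA: 5 states


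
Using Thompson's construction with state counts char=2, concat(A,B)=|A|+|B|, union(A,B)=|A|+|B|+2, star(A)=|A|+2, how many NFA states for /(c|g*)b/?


Syntax tree has 3 char leaf(s), 1 union(s), 1 star(s)
chars contribute 3×2 = 6; each union adds +2; each star adds +2
Total: 6 + 2 + 2 = 10 states


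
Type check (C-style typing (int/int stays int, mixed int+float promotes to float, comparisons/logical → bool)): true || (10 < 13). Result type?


Operand types: bool || bool
Rule: logical operators take bool operands and yield bool
Result type: bool


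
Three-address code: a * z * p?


Break into single-operator statements:
t1 = a * z
t2 = t1 * p


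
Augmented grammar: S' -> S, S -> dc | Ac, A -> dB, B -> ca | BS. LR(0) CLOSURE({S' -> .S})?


Start: S' -> .S
For each item with dot before a nonterminal B, add B -> .γ for every B-production
Closure: [S' -> .S, S -> .dc, S -> .Ac, A -> .dB]


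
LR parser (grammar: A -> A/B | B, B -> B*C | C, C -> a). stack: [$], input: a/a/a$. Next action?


no handle on stack; shift 'a'
Action: shift


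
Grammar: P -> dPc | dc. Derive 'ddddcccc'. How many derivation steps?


Derivation: P => dPc => ddPcc => dddPccc => ddddcccc
Steps: 4


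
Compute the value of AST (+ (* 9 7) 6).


Evaluate inner: (* 9 7) = 63
Evaluate root: (+ 63 6) = 69
Result: 69


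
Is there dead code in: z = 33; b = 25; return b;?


z is assigned but never read
Dead: 'z = 33'


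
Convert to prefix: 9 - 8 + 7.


left-to-right (same/higher precedence on left): tree is (+ (- 9 8) 7)
Prefix: + - 9 8 7


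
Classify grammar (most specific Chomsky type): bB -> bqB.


LHS has context (more than one symbol) and |LHS| ≤ |RHS|
Classification: Type 1 (Context-Sensitive)


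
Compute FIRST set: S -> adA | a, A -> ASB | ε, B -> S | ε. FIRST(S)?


Per alternative of S: FIRST(adA) = {a}; FIRST(a) = {a}
FIRST(S) = {a}


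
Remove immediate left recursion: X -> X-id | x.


Left-recursive alternatives: X-id; non-recursive: x
Introduce X': X -> xX', X' -> -idX' | ε


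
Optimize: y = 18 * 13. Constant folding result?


18 * 13 = 234 at compile time
Optimized: y = 234


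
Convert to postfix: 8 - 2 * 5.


* has higher precedence, evaluate 2*5 first
Postfix: 8 2 5 * -


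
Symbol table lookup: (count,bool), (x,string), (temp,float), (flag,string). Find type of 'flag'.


Lookup 'flag' → type string


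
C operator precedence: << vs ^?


'<<' is shift (level 8); '^' is bitwise XOR (level 4)
Higher level binds tighter
'<<' has higher precedence than '^'


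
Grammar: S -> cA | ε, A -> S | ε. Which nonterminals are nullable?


A nonterminal is nullable iff some alternative derives ε (directly, or every symbol in it is nullable)
Nullable: {A, S}


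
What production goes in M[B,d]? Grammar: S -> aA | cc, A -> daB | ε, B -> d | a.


For [B, d]: 'd' ∈ FIRST(d)
Entry: B -> d


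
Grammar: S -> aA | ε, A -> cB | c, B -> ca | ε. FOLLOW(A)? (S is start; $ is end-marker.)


$ ∈ FOLLOW(S). For each A -> αBβ: add FIRST(β)\{ε} to FOLLOW(B); if β nullable, add FOLLOW(A).
FOLLOW(A) = {$}


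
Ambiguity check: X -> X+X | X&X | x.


'x+x&x' has two parse trees (no precedence encoded between + and &)
Ambiguous


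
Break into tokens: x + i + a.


Scan left to right, longest-match per lexeme
Tokens: ID(x), OP(+), ID(i), OP(+), ID(a)


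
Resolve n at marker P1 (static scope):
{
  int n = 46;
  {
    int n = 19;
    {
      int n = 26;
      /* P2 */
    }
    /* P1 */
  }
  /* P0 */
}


n declared in the same block as P1
n = 19


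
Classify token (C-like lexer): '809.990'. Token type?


Pattern: digits with a decimal point
Type: FLOAT_LITERAL


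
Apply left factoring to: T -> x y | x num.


Common prefix: 'x'
Factored: T -> x T', T' -> y | num


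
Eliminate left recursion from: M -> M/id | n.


Left-recursive alternatives: M/id; non-recursive: n
Introduce M': M -> nM', M' -> /idM' | ε


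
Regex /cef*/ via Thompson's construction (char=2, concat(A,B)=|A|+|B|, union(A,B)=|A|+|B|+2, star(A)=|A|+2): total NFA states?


Syntax tree has 3 char leaf(s), 0 union(s), 1 star(s)
chars contribute 3×2 = 6; each union adds +2; each star adds +2
Total: 6 + 0 + 2 = 8 states


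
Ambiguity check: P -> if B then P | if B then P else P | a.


dangling else: 'if B then if B then a else a' parses two ways
Ambiguous


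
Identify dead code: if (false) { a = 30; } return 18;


condition is constant false, so the whole block is unreachable
Dead: 'if (false) { a = 30; }'


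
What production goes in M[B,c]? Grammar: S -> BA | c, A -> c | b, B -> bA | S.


For [B, c]: 'c' ∈ FIRST(S)
Entry: B -> S


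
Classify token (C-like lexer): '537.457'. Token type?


Pattern: digits with a decimal point
Type: FLOAT_LITERAL


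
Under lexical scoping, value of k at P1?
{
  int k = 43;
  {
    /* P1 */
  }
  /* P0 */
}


P1's block does not declare k; resolves to the enclosing declaration at depth 0
k = 43


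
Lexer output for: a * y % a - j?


Scan left to right, longest-match per lexeme
Tokens: ID(a), OP(*), ID(y), OP(%), ID(a), OP(-), ID(j)


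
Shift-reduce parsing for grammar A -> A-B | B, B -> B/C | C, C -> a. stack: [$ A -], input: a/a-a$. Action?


no handle ('A-' is not any RHS); shift 'a'
Action: shift


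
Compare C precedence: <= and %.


'%' is multiplicative (level 10); '<=' is relational (level 7)
Higher level binds tighter
'%' has higher precedence than '<='


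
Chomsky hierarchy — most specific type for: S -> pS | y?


Right-linear: every RHS is a terminal or a terminal followed by one nonterminal
Classification: Type 3 (Regular)


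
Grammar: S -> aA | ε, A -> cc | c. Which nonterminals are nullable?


A nonterminal is nullable iff some alternative derives ε (directly, or every symbol in it is nullable)
Nullable: {S}


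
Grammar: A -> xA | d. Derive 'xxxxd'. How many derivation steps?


Derivation: A => xA => xxA => xxxA => xxxxA => xxxxd
Steps: 5


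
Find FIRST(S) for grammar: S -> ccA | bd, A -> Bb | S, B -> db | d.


Per alternative of S: FIRST(ccA) = {c}; FIRST(bd) = {b}
FIRST(S) = {b, c}


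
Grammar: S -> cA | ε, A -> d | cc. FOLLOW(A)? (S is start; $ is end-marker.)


$ ∈ FOLLOW(S). For each A -> αBβ: add FIRST(β)\{ε} to FOLLOW(B); if β nullable, add FOLLOW(A).
FOLLOW(A) = {$}


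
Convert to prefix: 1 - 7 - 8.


left-to-right (same/higher precedence on left): tree is (- (- 1 7) 8)
Prefix: - - 1 7 8


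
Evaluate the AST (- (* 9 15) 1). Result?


Evaluate inner: (* 9 15) = 135
Evaluate root: (- 135 1) = 134
Result: 134


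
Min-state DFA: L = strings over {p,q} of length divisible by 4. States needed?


Track length mod 4: states 0..3, accept at 0
Minimal DFA: 4 states


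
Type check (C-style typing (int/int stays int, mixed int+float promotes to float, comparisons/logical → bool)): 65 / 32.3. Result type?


Operand types: int / float
Rule: mixed int/float promotes to float; int/int stays int
Result type: float


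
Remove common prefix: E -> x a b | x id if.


Common prefix: 'x'
Factored: E -> x E', E' -> a b | id if


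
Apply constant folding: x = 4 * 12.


4 * 12 = 48 at compile time
Optimized: x = 48


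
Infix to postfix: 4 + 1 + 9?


Left to right (same or higher precedence on left)
Postfix: 4 1 + 9 +


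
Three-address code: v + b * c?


Break into single-operator statements:
t1 = b * c
t2 = v + t1


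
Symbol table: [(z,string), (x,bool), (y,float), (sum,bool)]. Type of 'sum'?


Lookup 'sum' → type bool


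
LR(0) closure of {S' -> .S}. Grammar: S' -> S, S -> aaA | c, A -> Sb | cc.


Start: S' -> .S
For each item with dot before a nonterminal B, add B -> .γ for every B-production
Closure: [S' -> .S, S -> .aaA, S -> .c]


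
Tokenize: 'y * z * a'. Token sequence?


Scan left to right, longest-match per lexeme
Tokens: ID(y), OP(*), ID(z), OP(*), ID(a)


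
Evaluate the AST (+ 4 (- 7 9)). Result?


Evaluate inner: (- 7 9) = -2
Evaluate root: (+ 4 -2) = 2
Result: 2


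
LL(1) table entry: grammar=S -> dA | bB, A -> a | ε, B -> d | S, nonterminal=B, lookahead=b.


For [B, b]: 'b' ∈ FIRST(S)
Entry: B -> S


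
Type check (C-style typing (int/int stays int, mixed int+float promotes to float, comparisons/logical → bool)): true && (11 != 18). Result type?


Operand types: bool && bool
Rule: logical operators take bool operands and yield bool
Result type: bool


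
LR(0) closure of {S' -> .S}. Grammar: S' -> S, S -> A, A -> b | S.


Start: S' -> .S
For each item with dot before a nonterminal B, add B -> .γ for every B-production
Closure: [S' -> .S, S -> .A, A -> .b, A -> .S]


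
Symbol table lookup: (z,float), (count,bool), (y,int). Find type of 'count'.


Lookup 'count' → type bool


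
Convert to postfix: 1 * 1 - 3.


Left to right (same or higher precedence on left)
Postfix: 1 1 * 3 -


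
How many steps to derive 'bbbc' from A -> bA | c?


Derivation: A => bA => bbA => bbbA => bbbc
Steps: 4


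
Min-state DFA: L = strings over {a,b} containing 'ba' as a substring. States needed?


KMP-style automaton: 2 progress states + 1 absorbing accept = 3
Minimal DFA: 3 states


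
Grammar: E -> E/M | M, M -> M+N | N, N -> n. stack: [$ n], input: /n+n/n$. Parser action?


'n' on top is the handle for N -> n
Action: reduce (N -> n)


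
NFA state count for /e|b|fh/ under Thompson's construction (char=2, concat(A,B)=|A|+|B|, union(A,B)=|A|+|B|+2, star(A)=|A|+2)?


Syntax tree has 4 char leaf(s), 2 union(s), 0 star(s)
chars contribute 4×2 = 8; each union adds +2; each star adds +2
Total: 8 + 4 + 0 = 12 states


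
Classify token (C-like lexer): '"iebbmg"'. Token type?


Pattern: double-quoted sequence
Type: STRING_LITERAL


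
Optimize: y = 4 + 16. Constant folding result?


4 + 16 = 20 at compile time
Optimized: y = 20


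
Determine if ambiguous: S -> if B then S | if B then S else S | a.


dangling else: 'if B then if B then a else a' parses two ways
Ambiguous


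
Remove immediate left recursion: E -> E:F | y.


Left-recursive alternatives: E:F; non-recursive: y
Introduce E': E -> yE', E' -> :FE' | ε


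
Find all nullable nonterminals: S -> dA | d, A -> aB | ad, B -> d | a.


A nonterminal is nullable iff some alternative derives ε (directly, or every symbol in it is nullable)
Nullable: {}


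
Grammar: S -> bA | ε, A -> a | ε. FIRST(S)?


Per alternative of S: FIRST(bA) = {b}; FIRST(ε) = {ε}
FIRST(S) = {b, ε}


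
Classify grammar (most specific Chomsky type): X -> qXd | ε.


Single nonterminal LHS, but q^n d^n is not regular
Classification: Type 2 (Context-Free)


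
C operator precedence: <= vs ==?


'<=' is relational (level 7); '==' is equality (level 6)
Higher level binds tighter
'<=' has higher precedence than '=='


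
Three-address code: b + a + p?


Break into single-operator statements:
t1 = b + a
t2 = t1 + p


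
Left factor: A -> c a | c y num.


Common prefix: 'c'
Factored: A -> c A', A' -> a | y num


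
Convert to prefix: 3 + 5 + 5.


left-to-right (same/higher precedence on left): tree is (+ (+ 3 5) 5)
Prefix: + + 3 5 5


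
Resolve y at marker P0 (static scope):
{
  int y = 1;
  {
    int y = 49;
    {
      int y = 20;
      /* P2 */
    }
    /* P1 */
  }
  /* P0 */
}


y declared in the same block as P0
y = 1


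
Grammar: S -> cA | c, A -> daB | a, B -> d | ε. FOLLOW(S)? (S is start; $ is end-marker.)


$ ∈ FOLLOW(S). For each A -> αBβ: add FIRST(β)\{ε} to FOLLOW(B); if β nullable, add FOLLOW(A).
FOLLOW(S) = {$}


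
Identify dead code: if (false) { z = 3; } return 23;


condition is constant false, so the whole block is unreachable
Dead: 'if (false) { z = 3; }'


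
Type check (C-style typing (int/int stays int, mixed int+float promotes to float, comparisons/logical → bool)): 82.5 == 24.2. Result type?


Operand types: float == float
Rule: comparison yields bool
Result type: bool


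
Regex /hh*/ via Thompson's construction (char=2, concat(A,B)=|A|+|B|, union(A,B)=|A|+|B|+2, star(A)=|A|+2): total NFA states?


Syntax tree has 2 char leaf(s), 0 union(s), 1 star(s)
chars contribute 2×2 = 4; each union adds +2; each star adds +2
Total: 4 + 0 + 2 = 6 states


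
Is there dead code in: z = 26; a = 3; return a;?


z is assigned but never read
Dead: 'z = 26'


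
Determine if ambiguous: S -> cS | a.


right-linear, alternatives start with distinct terminals 'c' vs 'a': unique leftmost derivation
Unambiguous


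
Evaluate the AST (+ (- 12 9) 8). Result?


Evaluate inner: (- 12 9) = 3
Evaluate root: (+ 3 8) = 11
Result: 11


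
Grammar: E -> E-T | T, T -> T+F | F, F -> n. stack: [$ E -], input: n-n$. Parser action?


no handle ('E-' is not any RHS); shift 'n'
Action: shift


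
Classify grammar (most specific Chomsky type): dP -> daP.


LHS has context (more than one symbol) and |LHS| ≤ |RHS|
Classification: Type 1 (Context-Sensitive)


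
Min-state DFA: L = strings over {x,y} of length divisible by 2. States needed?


Track length mod 2: states 0..1, accept at 0
Minimal DFA: 2 states


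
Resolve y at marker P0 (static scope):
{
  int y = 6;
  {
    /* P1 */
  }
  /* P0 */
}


y declared in the same block as P0
y = 6


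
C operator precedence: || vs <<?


'<<' is shift (level 8); '||' is logical OR (level 1)
Higher level binds tighter
'<<' has higher precedence than '||'


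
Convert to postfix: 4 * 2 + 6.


Left to right (same or higher precedence on left)
Postfix: 4 2 * 6 +


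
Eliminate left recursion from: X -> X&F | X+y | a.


Left-recursive alternatives: X&F, X+y; non-recursive: a
Introduce X': X -> aX', X' -> &FX' | +yX' | ε


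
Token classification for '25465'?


Pattern: digits only
Type: INTEGER_LITERAL


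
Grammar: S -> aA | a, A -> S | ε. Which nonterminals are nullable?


A nonterminal is nullable iff some alternative derives ε (directly, or every symbol in it is nullable)
Nullable: {A}


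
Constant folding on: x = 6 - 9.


6 - 9 = -3 at compile time
Optimized: x = -3


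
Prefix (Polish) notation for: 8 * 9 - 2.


left-to-right (same/higher precedence on left): tree is (- (* 8 9) 2)
Prefix: - * 8 9 2


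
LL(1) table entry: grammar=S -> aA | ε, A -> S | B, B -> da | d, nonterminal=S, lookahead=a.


For [S, a]: 'a' ∈ FIRST(aA)
Entry: S -> aA


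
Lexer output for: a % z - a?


Scan left to right, longest-match per lexeme
Tokens: ID(a), OP(%), ID(z), OP(-), ID(a)


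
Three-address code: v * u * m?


Break into single-operator statements:
t1 = v * u
t2 = t1 * m


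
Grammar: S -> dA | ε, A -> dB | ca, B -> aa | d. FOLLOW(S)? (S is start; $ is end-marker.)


$ ∈ FOLLOW(S). For each A -> αBβ: add FIRST(β)\{ε} to FOLLOW(B); if β nullable, add FOLLOW(A).
FOLLOW(S) = {$}


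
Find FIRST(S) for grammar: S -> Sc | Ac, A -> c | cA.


Per alternative of S: FIRST(Sc) = {c}; FIRST(Ac) = {c}
FIRST(S) = {c}


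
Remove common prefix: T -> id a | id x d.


Common prefix: 'id'
Factored: T -> id T', T' -> a | x d


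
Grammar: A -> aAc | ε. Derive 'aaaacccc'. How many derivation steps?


Derivation: A => aAc => aaAcc => aaaAccc => aaaaAcccc => aaaacccc
Steps: 5


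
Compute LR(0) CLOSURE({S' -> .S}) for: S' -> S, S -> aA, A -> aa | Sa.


Start: S' -> .S
For each item with dot before a nonterminal B, add B -> .γ for every B-production
Closure: [S' -> .S, S -> .aA]


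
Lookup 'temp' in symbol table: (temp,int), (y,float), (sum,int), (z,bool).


Lookup 'temp' → type int


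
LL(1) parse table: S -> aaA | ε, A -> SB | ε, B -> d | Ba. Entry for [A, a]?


For [A, a]: 'a' ∈ FIRST(SB)
Entry: A -> SB


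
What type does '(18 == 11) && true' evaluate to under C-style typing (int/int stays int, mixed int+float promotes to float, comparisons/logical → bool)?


Operand types: bool && bool
Rule: logical operators take bool operands and yield bool
Result type: bool


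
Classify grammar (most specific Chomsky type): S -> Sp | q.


Left-linear: every RHS is a terminal or one nonterminal followed by a terminal
Classification: Type 3 (Regular)


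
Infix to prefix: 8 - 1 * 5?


'*' binds tighter: tree is (- 8 (* 1 5))
Prefix: - 8 * 1 5


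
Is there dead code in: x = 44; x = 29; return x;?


first assignment to x is overwritten before any read
Dead: 'x = 44'


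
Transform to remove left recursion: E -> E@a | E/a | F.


Left-recursive alternatives: E@a, E/a; non-recursive: F
Introduce E': E -> FE', E' -> @aE' | /aE' | ε


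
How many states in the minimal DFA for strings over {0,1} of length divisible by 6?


Track length mod 6: states 0..5, accept at 0
Minimal DFA: 6 states


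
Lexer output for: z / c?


Scan left to right, longest-match per lexeme
Tokens: ID(z), OP(/), ID(c)


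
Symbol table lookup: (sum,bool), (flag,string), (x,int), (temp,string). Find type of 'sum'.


Lookup 'sum' → type bool


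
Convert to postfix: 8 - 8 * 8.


* has higher precedence, evaluate 8*8 first
Postfix: 8 8 8 * -


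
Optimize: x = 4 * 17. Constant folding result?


4 * 17 = 68 at compile time
Optimized: x = 68


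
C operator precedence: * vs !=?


'*' is multiplicative (level 10); '!=' is equality (level 6)
Higher level binds tighter
'*' has higher precedence than '!='


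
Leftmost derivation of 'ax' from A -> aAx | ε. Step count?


Derivation: A => aAx => ax
Steps: 2


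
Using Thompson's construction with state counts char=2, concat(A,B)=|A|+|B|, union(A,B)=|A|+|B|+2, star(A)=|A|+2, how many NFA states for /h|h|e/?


Syntax tree has 3 char leaf(s), 2 union(s), 0 star(s)
chars contribute 3×2 = 6; each union adds +2; each star adds +2
Total: 6 + 4 + 0 = 10 states


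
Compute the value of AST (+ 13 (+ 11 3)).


Evaluate inner: (+ 11 3) = 14
Evaluate root: (+ 13 14) = 27
Result: 27


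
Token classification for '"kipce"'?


Pattern: double-quoted sequence
Type: STRING_LITERAL


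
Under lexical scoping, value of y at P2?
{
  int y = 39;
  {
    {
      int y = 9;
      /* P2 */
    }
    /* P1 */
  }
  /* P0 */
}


y declared in the same block as P2
y = 9


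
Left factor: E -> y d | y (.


Common prefix: 'y'
Factored: E -> y E', E' -> d | (


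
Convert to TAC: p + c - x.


Break into single-operator statements:
t1 = p + c
t2 = t1 - x


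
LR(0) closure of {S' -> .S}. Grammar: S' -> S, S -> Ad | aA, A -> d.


Start: S' -> .S
For each item with dot before a nonterminal B, add B -> .γ for every B-production
Closure: [S' -> .S, S -> .Ad, S -> .aA, A -> .d]


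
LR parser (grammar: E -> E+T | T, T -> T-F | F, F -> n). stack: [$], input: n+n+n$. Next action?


no handle on stack; shift 'n'
Action: shift


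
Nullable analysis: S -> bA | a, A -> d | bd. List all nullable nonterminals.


A nonterminal is nullable iff some alternative derives ε (directly, or every symbol in it is nullable)
Nullable: {}


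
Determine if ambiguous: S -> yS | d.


right-linear, alternatives start with distinct terminals 'y' vs 'd': unique leftmost derivation
Unambiguous


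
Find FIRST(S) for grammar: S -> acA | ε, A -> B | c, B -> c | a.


Per alternative of S: FIRST(acA) = {a}; FIRST(ε) = {ε}
FIRST(S) = {a, ε}


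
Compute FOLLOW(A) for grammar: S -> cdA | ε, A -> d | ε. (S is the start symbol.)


$ ∈ FOLLOW(S). For each A -> αBβ: add FIRST(β)\{ε} to FOLLOW(B); if β nullable, add FOLLOW(A).
FOLLOW(A) = {$}


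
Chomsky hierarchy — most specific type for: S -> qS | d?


Right-linear: every RHS is a terminal or a terminal followed by one nonterminal
Classification: Type 3 (Regular)


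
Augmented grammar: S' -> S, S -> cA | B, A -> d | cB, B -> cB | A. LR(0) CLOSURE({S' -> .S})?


Start: S' -> .S
For each item with dot before a nonterminal B, add B -> .γ for every B-production
Closure: [S' -> .S, S -> .cA, S -> .B, B -> .cB, B -> .A, A -> .d, A -> .cB]


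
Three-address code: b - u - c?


Break into single-operator statements:
t1 = b - u
t2 = t1 - c


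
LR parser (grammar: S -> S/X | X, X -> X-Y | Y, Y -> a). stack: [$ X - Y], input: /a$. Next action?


handle 'X-Y' on top
Action: reduce (X -> X-Y)


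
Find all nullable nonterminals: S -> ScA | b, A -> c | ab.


A nonterminal is nullable iff some alternative derives ε (directly, or every symbol in it is nullable)
Nullable: {}


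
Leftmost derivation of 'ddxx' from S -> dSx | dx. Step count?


Derivation: S => dSx => ddxx
Steps: 2


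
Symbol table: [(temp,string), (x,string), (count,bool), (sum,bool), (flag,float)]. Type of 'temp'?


Lookup 'temp' → type string


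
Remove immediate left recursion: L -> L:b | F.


Left-recursive alternatives: L:b; non-recursive: F
Introduce L': L -> FL', L' -> :bL' | ε


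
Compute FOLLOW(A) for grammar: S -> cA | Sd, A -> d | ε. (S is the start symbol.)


$ ∈ FOLLOW(S). For each A -> αBβ: add FIRST(β)\{ε} to FOLLOW(B); if β nullable, add FOLLOW(A).
FOLLOW(A) = {$, d}


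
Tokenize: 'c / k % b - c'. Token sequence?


Scan left to right, longest-match per lexeme
Tokens: ID(c), OP(/), ID(k), OP(%), ID(b), OP(-), ID(c)


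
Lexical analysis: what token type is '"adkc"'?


Pattern: double-quoted sequence
Type: STRING_LITERAL


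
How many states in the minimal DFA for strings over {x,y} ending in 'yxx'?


Track the longest suffix of input matching a prefix of 'yxx': 4 classes (prefixes of length 0..3)
Minimal DFA: 4 states


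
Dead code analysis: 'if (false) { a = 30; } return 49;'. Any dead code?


condition is constant false, so the whole block is unreachable
Dead: 'if (false) { a = 30; }'


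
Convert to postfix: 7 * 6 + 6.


Left to right (same or higher precedence on left)
Postfix: 7 6 * 6 +


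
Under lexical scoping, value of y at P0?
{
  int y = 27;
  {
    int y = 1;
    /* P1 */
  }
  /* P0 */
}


y declared in the same block as P0
y = 27


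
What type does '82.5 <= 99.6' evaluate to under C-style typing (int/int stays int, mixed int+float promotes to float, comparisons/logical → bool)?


Operand types: float <= float
Rule: comparison yields bool
Result type: bool


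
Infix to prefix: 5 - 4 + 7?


left-to-right (same/higher precedence on left): tree is (+ (- 5 4) 7)
Prefix: + - 5 4 7


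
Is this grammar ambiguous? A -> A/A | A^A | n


'n/n^n' has two parse trees (no precedence encoded between / and ^)
Ambiguous


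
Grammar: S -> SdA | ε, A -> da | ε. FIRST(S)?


Per alternative of S: FIRST(SdA) = {d}; FIRST(ε) = {ε}
FIRST(S) = {d, ε}


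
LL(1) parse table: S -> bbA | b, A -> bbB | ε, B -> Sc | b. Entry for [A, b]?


For [A, b]: 'b' ∈ FIRST(bbB)
Entry: A -> bbB


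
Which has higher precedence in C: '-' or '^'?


'-' is additive (level 9); '^' is bitwise XOR (level 4)
Higher level binds tighter
'-' has higher precedence than '^'


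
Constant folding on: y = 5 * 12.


5 * 12 = 60 at compile time
Optimized: y = 60


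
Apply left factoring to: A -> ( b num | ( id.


Common prefix: '('
Factored: A -> ( A', A' -> b num | id


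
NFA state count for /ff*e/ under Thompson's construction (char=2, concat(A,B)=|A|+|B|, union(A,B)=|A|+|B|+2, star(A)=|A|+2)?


Syntax tree has 3 char leaf(s), 0 union(s), 1 star(s)
chars contribute 3×2 = 6; each union adds +2; each star adds +2
Total: 6 + 0 + 2 = 8 states


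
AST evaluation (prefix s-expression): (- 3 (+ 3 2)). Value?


Evaluate inner: (+ 3 2) = 5
Evaluate root: (- 3 5) = -2
Result: -2


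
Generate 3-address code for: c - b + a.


Break into single-operator statements:
t1 = c - b
t2 = t1 + a


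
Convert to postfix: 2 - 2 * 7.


* has higher precedence, evaluate 2*7 first
Postfix: 2 2 7 * -


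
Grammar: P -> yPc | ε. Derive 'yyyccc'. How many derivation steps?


Derivation: P => yPc => yyPcc => yyyPccc => yyyccc
Steps: 4


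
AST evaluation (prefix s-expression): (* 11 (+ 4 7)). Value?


Evaluate inner: (+ 4 7) = 11
Evaluate root: (* 11 11) = 121
Result: 121


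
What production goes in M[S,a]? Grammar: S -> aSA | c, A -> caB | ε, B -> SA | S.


For [S, a]: 'a' ∈ FIRST(aSA)
Entry: S -> aSA


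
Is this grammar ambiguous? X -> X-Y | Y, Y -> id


precedence layered via separate nonterminal Y: deterministic
Unambiguous


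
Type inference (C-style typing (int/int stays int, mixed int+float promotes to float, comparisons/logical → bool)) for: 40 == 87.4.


Operand types: int == float
Rule: comparison yields bool
Result type: bool


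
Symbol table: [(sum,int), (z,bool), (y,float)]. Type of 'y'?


Lookup 'y' → type float


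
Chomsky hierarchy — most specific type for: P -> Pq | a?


Left-linear: every RHS is a terminal or one nonterminal followed by a terminal
Classification: Type 3 (Regular)


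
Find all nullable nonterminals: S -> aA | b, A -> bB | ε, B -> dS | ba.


A nonterminal is nullable iff some alternative derives ε (directly, or every symbol in it is nullable)
Nullable: {A}


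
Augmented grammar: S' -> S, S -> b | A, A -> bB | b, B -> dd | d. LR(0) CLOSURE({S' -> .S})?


Start: S' -> .S
For each item with dot before a nonterminal B, add B -> .γ for every B-production
Closure: [S' -> .S, S -> .b, S -> .A, A -> .bB, A -> .b]


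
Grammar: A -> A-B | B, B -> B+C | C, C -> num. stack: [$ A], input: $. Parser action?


start symbol A on stack, input exhausted
Action: accept


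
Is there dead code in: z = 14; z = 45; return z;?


first assignment to z is overwritten before any read
Dead: 'z = 14'


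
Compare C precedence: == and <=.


'<=' is relational (level 7); '==' is equality (level 6)
Higher level binds tighter
'<=' has higher precedence than '=='


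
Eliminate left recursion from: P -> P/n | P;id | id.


Left-recursive alternatives: P/n, P;id; non-recursive: id
Introduce P': P -> idP', P' -> /nP' | ;idP' | ε


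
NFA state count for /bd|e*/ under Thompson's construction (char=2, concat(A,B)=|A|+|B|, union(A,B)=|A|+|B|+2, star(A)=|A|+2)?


Syntax tree has 3 char leaf(s), 1 union(s), 1 star(s)
chars contribute 3×2 = 6; each union adds +2; each star adds +2
Total: 6 + 2 + 2 = 10 states


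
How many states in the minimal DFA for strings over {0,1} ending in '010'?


Track the longest suffix of input matching a prefix of '010': 4 classes (prefixes of length 0..3)
Minimal DFA: 4 states


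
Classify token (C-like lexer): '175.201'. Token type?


Pattern: digits with a decimal point
Type: FLOAT_LITERAL


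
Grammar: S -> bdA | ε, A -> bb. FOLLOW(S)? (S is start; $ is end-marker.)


$ ∈ FOLLOW(S). For each A -> αBβ: add FIRST(β)\{ε} to FOLLOW(B); if β nullable, add FOLLOW(A).
FOLLOW(S) = {$}


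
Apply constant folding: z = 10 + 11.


10 + 11 = 21 at compile time
Optimized: z = 21


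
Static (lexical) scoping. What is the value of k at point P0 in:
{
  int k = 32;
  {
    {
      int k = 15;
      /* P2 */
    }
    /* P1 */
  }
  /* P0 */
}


k declared in the same block as P0
k = 32


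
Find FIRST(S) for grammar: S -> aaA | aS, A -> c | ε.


Per alternative of S: FIRST(aaA) = {a}; FIRST(aS) = {a}
FIRST(S) = {a}


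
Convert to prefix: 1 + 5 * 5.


'*' binds tighter: tree is (+ 1 (* 5 5))
Prefix: + 1 * 5 5


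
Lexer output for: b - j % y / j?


Scan left to right, longest-match per lexeme
Tokens: ID(b), OP(-), ID(j), OP(%), ID(y), OP(/), ID(j)


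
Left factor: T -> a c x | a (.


Common prefix: 'a'
Factored: T -> a T', T' -> c x | (


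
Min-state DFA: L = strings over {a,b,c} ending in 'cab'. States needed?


Track the longest suffix of input matching a prefix of 'cab': 4 classes (prefixes of length 0..3)
Minimal DFA: 4 states


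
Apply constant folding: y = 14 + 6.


14 + 6 = 20 at compile time
Optimized: y = 20


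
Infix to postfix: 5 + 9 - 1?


Left to right (same or higher precedence on left)
Postfix: 5 9 + 1 -


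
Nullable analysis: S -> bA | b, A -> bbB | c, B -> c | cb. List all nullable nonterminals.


A nonterminal is nullable iff some alternative derives ε (directly, or every symbol in it is nullable)
Nullable: {}


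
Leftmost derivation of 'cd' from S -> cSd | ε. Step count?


Derivation: S => cSd => cd
Steps: 2


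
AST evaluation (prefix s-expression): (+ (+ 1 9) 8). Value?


Evaluate inner: (+ 1 9) = 10
Evaluate root: (+ 10 8) = 18
Result: 18


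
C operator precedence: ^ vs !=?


'!=' is equality (level 6); '^' is bitwise XOR (level 4)
Higher level binds tighter
'!=' has higher precedence than '^'


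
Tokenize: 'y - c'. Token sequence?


Scan left to right, longest-match per lexeme
Tokens: ID(y), OP(-), ID(c)


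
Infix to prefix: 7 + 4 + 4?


left-to-right (same/higher precedence on left): tree is (+ (+ 7 4) 4)
Prefix: + + 7 4 4


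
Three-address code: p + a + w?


Break into single-operator statements:
t1 = p + a
t2 = t1 + w


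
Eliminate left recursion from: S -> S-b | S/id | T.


Left-recursive alternatives: S-b, S/id; non-recursive: T
Introduce S': S -> TS', S' -> -bS' | /idS' | ε


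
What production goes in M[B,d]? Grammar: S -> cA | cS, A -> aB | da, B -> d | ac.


For [B, d]: 'd' ∈ FIRST(d)
Entry: B -> d


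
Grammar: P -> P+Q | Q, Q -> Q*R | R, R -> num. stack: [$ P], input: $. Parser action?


start symbol P on stack, input exhausted
Action: accept


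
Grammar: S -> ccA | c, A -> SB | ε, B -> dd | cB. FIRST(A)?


Per alternative of A: FIRST(SB) = {c}; FIRST(ε) = {ε}
FIRST(A) = {c, ε}


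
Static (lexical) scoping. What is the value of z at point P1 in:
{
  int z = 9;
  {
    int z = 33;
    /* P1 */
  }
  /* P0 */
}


z declared in the same block as P1
z = 33


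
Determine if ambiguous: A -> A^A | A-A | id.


'id^id-id' has two parse trees (no precedence encoded between ^ and -)
Ambiguous


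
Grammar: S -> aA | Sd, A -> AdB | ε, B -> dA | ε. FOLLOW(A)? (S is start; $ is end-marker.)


$ ∈ FOLLOW(S). For each A -> αBβ: add FIRST(β)\{ε} to FOLLOW(B); if β nullable, add FOLLOW(A).
FOLLOW(A) = {$, d}


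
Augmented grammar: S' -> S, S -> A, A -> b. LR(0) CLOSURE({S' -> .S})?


Start: S' -> .S
For each item with dot before a nonterminal B, add B -> .γ for every B-production
Closure: [S' -> .S, S -> .A, A -> .b]


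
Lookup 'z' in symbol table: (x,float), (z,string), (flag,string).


Lookup 'z' → type string


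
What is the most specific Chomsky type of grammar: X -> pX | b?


Right-linear: every RHS is a terminal or a terminal followed by one nonterminal
Classification: Type 3 (Regular)


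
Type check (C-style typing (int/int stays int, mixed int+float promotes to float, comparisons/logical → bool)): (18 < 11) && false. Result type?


Operand types: bool && bool
Rule: logical operators take bool operands and yield bool
Result type: bool


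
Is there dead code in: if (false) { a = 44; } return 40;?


condition is constant false, so the whole block is unreachable
Dead: 'if (false) { a = 44; }'


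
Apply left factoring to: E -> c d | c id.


Common prefix: 'c'
Factored: E -> c E', E' -> d | id


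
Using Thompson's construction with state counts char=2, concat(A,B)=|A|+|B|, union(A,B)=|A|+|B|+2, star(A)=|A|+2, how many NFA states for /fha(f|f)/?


Syntax tree has 5 char leaf(s), 1 union(s), 0 star(s)
chars contribute 5×2 = 10; each union adds +2; each star adds +2
Total: 10 + 2 + 0 = 12 states


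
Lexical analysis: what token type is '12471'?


Pattern: digits only
Type: INTEGER_LITERAL


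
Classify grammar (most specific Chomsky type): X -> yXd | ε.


Single nonterminal LHS, but y^n d^n is not regular
Classification: Type 2 (Context-Free)


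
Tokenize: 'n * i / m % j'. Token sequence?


Scan left to right, longest-match per lexeme
Tokens: ID(n), OP(*), ID(i), OP(/), ID(m), OP(%), ID(j)


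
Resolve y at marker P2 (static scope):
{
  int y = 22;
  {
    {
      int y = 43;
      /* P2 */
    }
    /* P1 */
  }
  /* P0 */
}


y declared in the same block as P2
y = 43


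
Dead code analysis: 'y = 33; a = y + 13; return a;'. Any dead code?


y is read by a's definition; a is returned
No dead code


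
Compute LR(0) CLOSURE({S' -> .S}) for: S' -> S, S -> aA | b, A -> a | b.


Start: S' -> .S
For each item with dot before a nonterminal B, add B -> .γ for every B-production
Closure: [S' -> .S, S -> .aA, S -> .b]


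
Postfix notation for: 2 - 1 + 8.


Left to right (same or higher precedence on left)
Postfix: 2 1 - 8 +


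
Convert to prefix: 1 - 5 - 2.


left-to-right (same/higher precedence on left): tree is (- (- 1 5) 2)
Prefix: - - 1 5 2


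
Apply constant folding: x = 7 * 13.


7 * 13 = 91 at compile time
Optimized: x = 91


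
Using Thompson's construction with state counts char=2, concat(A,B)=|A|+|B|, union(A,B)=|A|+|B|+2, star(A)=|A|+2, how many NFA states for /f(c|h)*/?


Syntax tree has 3 char leaf(s), 1 union(s), 1 star(s)
chars contribute 3×2 = 6; each union adds +2; each star adds +2
Total: 6 + 2 + 2 = 10 states


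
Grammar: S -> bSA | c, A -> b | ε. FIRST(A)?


Per alternative of A: FIRST(b) = {b}; FIRST(ε) = {ε}
FIRST(A) = {b, ε}


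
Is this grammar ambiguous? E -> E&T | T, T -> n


precedence layered via separate nonterminal T: deterministic
Unambiguous


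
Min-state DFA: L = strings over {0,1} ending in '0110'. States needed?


Track the longest suffix of input matching a prefix of '0110': 5 classes (prefixes of length 0..4)
Minimal DFA: 5 states


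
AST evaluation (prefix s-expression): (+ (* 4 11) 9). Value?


Evaluate inner: (* 4 11) = 44
Evaluate root: (+ 44 9) = 53
Result: 53


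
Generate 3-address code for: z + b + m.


Break into single-operator statements:
t1 = z + b
t2 = t1 + m


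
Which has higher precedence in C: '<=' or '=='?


'<=' is relational (level 7); '==' is equality (level 6)
Higher level binds tighter
'<=' has higher precedence than '=='


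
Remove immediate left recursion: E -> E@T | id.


Left-recursive alternatives: E@T; non-recursive: id
Introduce E': E -> idE', E' -> @TE' | ε


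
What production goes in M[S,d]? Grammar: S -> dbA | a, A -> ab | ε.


For [S, d]: 'd' ∈ FIRST(dbA)
Entry: S -> dbA


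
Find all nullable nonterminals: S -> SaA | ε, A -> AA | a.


A nonterminal is nullable iff some alternative derives ε (directly, or every symbol in it is nullable)
Nullable: {S}


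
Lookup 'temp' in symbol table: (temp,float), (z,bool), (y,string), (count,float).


Lookup 'temp' → type float


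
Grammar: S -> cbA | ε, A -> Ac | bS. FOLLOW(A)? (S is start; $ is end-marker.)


$ ∈ FOLLOW(S). For each A -> αBβ: add FIRST(β)\{ε} to FOLLOW(B); if β nullable, add FOLLOW(A).
FOLLOW(A) = {$, c}


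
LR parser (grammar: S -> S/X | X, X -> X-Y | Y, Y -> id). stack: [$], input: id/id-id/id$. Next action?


no handle on stack; shift 'id'
Action: shift


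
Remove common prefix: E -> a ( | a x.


Common prefix: 'a'
Factored: E -> a E', E' -> ( | x


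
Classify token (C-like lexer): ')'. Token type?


Pattern: delimiter/punctuation
Type: PUNCTUATION


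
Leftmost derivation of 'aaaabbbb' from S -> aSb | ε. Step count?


Derivation: S => aSb => aaSbb => aaaSbbb => aaaaSbbbb => aaaabbbb
Steps: 5


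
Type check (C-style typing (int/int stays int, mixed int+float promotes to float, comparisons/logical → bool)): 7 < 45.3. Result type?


Operand types: int < float
Rule: comparison yields bool
Result type: bool


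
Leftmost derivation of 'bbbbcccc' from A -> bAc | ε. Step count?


Derivation: A => bAc => bbAcc => bbbAccc => bbbbAcccc => bbbbcccc
Steps: 5


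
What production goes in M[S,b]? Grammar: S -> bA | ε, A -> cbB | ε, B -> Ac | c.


For [S, b]: 'b' ∈ FIRST(bA)
Entry: S -> bA


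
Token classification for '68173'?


Pattern: digits only
Type: INTEGER_LITERAL


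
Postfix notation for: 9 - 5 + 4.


Left to right (same or higher precedence on left)
Postfix: 9 5 - 4 +


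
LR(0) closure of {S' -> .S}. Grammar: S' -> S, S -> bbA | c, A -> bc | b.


Start: S' -> .S
For each item with dot before a nonterminal B, add B -> .γ for every B-production
Closure: [S' -> .S, S -> .bbA, S -> .c]


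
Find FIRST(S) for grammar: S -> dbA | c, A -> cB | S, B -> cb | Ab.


Per alternative of S: FIRST(dbA) = {d}; FIRST(c) = {c}
FIRST(S) = {c, d}


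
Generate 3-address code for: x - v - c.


Break into single-operator statements:
t1 = x - v
t2 = t1 - c


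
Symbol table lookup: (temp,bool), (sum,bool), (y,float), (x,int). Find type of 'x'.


Lookup 'x' → type int


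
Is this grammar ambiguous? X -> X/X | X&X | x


'x/x&x' has two parse trees (no precedence encoded between / and &)
Ambiguous


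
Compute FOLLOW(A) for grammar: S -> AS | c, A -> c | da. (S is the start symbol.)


$ ∈ FOLLOW(S). For each A -> αBβ: add FIRST(β)\{ε} to FOLLOW(B); if β nullable, add FOLLOW(A).
FOLLOW(A) = {c, d}


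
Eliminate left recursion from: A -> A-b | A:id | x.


Left-recursive alternatives: A-b, A:id; non-recursive: x
Introduce A': A -> xA', A' -> -bA' | :idA' | ε


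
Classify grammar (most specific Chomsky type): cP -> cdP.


LHS has context (more than one symbol) and |LHS| ≤ |RHS|
Classification: Type 1 (Context-Sensitive)


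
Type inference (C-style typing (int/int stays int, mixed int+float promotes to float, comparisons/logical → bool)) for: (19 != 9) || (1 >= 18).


Operand types: bool || bool
Rule: logical operators take bool operands and yield bool
Result type: bool


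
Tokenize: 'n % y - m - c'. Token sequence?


Scan left to right, longest-match per lexeme
Tokens: ID(n), OP(%), ID(y), OP(-), ID(m), OP(-), ID(c)


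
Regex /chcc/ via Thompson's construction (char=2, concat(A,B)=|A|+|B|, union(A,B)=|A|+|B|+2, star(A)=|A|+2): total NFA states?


Syntax tree has 4 char leaf(s), 0 union(s), 0 star(s)
chars contribute 4×2 = 8; each union adds +2; each star adds +2
Total: 8 + 0 + 0 = 8 states


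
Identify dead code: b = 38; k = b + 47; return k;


b is read by k's definition; k is returned
No dead code


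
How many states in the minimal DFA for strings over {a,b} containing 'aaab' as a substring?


KMP-style automaton: 4 progress states + 1 absorbing accept = 5
Minimal DFA: 5 states


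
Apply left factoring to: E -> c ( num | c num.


Common prefix: 'c'
Factored: E -> c E', E' -> ( num | num


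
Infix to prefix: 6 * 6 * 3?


left-to-right (same/higher precedence on left): tree is (* (* 6 6) 3)
Prefix: * * 6 6 3


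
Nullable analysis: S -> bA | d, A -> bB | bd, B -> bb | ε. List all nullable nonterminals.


A nonterminal is nullable iff some alternative derives ε (directly, or every symbol in it is nullable)
Nullable: {B}


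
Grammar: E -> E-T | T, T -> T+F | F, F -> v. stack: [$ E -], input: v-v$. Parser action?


no handle ('E-' is not any RHS); shift 'v'
Action: shift
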